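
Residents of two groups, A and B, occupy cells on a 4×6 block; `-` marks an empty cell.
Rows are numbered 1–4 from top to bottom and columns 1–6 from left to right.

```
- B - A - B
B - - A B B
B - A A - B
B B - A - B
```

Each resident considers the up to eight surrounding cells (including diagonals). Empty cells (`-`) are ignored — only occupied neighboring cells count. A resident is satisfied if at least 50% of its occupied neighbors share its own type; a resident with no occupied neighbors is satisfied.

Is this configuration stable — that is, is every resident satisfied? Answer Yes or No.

Yes

(1,2)B 1/1 ✓
(1,4)A 1/2 ✓
(1,6)B 2/2 ✓
(2,1)B 2/2 ✓
(2,4)A 3/4 ✓
(2,5)B 3/6 ✓
(2,6)B 3/3 ✓
(3,1)B 3/3 ✓
(3,3)A 3/4 ✓
(3,4)A 3/4 ✓
(3,6)B 3/3 ✓
(4,1)B 2/2 ✓
(4,2)B 2/3 ✓
(4,4)A 2/2 ✓
(4,6)B 1/1 ✓
All meet the threshold, so the configuration is stable.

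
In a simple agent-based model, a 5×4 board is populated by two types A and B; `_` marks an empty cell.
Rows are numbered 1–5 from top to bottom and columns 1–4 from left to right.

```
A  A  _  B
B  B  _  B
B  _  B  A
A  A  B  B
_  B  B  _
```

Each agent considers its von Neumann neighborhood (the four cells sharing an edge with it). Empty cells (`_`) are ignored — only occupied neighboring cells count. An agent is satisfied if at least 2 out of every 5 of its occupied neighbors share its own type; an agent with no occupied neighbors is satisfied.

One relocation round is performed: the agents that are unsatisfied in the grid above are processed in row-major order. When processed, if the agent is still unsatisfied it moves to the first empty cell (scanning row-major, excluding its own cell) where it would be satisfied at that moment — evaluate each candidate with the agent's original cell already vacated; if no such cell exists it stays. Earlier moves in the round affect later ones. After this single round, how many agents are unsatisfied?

0

Initially unsatisfied (in order): (3,4), (4,2).
  (3,4) → (1,3).
  (4,2) → (5,1).
Resulting grid:
A A A B
B B _ B
B _ B _
A _ B B
A B B _
All satisfied now.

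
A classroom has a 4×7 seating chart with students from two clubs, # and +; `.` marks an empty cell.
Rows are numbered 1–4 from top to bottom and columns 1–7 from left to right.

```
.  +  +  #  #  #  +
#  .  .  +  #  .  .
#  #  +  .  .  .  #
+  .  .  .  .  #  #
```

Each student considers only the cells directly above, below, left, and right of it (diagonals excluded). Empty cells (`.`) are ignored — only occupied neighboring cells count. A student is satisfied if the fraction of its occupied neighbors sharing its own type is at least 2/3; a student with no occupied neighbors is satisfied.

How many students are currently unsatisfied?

Row 1: (1,2)+ 1/1 ✓ · (1,3)+ 1/2 ✗ · (1,4)# 1/3 ✗ · (1,5)# 3/3 ✓ · (1,6)# 1/2 ✗ · (1,7)+ 0/1 ✗
Row 2: (2,1)# 1/1 ✓ · (2,4)+ 0/2 ✗ · (2,5)# 1/2 ✗
Row 3: (3,1)# 2/3 ✓ · (3,2)# 1/2 ✗ · (3,3)+ 0/1 ✗ · (3,7)# 1/1 ✓
Row 4: (4,1)+ 0/1 ✗ · (4,6)# 1/1 ✓ · (4,7)# 2/2 ✓
Unsatisfied: (1,3), (1,4), (1,6), (1,7), (2,4), (2,5), (3,2), (3,3), (4,1) — 9 in total.

9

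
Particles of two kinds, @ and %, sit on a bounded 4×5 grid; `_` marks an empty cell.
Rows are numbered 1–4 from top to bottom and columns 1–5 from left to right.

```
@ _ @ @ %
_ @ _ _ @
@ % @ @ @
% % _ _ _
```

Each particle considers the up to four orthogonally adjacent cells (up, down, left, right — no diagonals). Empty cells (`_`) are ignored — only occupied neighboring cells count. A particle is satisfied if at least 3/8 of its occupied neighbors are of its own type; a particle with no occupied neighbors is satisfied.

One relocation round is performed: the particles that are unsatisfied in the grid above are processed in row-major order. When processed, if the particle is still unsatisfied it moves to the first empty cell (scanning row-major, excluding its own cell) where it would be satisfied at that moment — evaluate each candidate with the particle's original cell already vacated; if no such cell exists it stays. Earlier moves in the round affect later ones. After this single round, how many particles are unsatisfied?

Initially unsatisfied (in order): (1,5), (2,2), (3,1), (3,2).
  (1,5) → (4,3).
  (2,2) → (1,2).
  (3,1) → (1,5).
  (3,2): now satisfied by earlier moves; stays.
Resulting grid:
@ @ @ @ @
_ _ _ _ @
_ % @ @ @
% % % _ _
Unsatisfied now: (3,3).

1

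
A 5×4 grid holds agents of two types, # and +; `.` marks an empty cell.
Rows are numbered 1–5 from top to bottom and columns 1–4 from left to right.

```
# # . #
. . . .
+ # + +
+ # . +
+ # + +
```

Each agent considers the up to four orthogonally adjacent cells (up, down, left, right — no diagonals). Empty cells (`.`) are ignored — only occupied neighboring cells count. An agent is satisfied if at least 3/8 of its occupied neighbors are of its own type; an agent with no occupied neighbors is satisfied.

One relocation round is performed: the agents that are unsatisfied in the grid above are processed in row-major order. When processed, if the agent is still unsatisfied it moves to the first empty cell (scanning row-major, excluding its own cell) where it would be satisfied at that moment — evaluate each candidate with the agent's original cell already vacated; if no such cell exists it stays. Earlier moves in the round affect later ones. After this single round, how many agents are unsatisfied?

1

Initially unsatisfied (in order): (3,2), (5,2).
  (3,2) → (1,3).
  (5,2) → (2,1).
Resulting grid:
# # # #
# . . .
+ . + +
+ # . +
+ . + +
Unsatisfied now: (4,2).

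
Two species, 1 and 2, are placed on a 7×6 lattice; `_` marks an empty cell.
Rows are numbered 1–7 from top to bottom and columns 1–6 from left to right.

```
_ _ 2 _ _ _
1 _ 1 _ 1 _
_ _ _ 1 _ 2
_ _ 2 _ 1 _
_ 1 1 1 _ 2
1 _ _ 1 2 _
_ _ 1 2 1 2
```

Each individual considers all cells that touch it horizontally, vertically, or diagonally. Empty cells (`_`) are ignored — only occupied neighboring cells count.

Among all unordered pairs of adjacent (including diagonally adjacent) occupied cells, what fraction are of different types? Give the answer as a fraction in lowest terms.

Scan each occupied cell's neighbors to the right and below (and the two forward diagonals) so each pair is counted once.
Row 1: 2(1,3)–1(2,3)≠  → 1/1 unlike.
Row 2: 1(2,3)–1(3,4)= 1(2,5)–2(3,6)≠ 1(2,5)–1(3,4)=  → 1/3 unlike.
Row 3: 1(3,4)–1(4,5)= 1(3,4)–2(4,3)≠ 2(3,6)–1(4,5)≠  → 2/3 unlike.
Row 4: 2(4,3)–1(5,3)≠ 2(4,3)–1(5,4)≠ 2(4,3)–1(5,2)≠ 1(4,5)–2(5,6)≠ 1(4,5)–1(5,4)=  → 4/5 unlike.
Row 5: 1(5,2)–1(5,3)= 1(5,2)–1(6,1)= 1(5,3)–1(5,4)= 1(5,3)–1(6,4)= 1(5,4)–1(6,4)= 1(5,4)–2(6,5)≠ 2(5,6)–2(6,5)=  → 1/7 unlike.
Row 6: 1(6,4)–2(6,5)≠ 1(6,4)–2(7,4)≠ 1(6,4)–1(7,5)= 1(6,4)–1(7,3)= 2(6,5)–1(7,5)≠ 2(6,5)–2(7,6)= 2(6,5)–2(7,4)=  → 3/7 unlike.
Row 7: 1(7,3)–2(7,4)≠ 2(7,4)–1(7,5)≠ 1(7,5)–2(7,6)≠  → 3/3 unlike.
Total adjacent occupied pairs: 29; unlike-type pairs: 15.
15/29 is already in lowest terms.

15/29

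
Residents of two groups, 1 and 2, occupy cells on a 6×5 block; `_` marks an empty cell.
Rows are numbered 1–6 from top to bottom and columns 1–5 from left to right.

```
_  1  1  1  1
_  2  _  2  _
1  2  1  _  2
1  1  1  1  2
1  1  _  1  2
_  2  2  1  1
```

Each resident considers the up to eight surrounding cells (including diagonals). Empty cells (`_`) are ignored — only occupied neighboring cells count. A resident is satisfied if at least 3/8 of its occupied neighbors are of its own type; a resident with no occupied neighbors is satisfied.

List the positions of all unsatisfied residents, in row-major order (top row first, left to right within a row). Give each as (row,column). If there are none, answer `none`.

(2,2), (2,4), (3,2), (5,5), (6,2), (6,3)

Row 1: (1,2)1 1/2 ok · (1,3)1 2/4 ok · (1,4)1 2/3 ok · (1,5)1 1/2 ok
Row 2: (2,2)2 1/5 unhappy · (2,4)2 1/5 unhappy
Row 3: (3,1)1 2/4 ok · (3,2)2 1/6 unhappy · (3,3)1 3/6 ok · (3,5)2 2/3 ok
Row 4: (4,1)1 4/5 ok · (4,2)1 6/7 ok · (4,3)1 5/6 ok · (4,4)1 3/6 ok · (4,5)2 2/4 ok
Row 5: (5,1)1 3/4 ok · (5,2)1 4/6 ok · (5,4)1 4/7 ok · (5,5)2 1/5 unhappy
Row 6: (6,2)2 1/3 unhappy · (6,3)2 1/4 unhappy · (6,4)1 2/4 ok · (6,5)1 2/3 ok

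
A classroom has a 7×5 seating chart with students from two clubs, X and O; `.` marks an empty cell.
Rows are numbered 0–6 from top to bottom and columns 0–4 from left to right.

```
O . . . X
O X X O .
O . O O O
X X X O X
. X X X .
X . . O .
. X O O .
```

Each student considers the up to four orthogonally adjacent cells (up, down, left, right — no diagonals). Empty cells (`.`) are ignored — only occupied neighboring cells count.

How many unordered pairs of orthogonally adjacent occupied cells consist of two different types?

Scan each occupied cell's neighbors to the right and below so each pair is counted once.
Row 0: O(0,0)–O(1,0)=  → 0/1 unlike.
Row 1: O(1,0)–X(1,1)≠ O(1,0)–O(2,0)= X(1,1)–X(1,2)= X(1,2)–O(1,3)≠ X(1,2)–O(2,2)≠ O(1,3)–O(2,3)=  → 3/6 unlike.
Row 2: O(2,0)–X(3,0)≠ O(2,2)–O(2,3)= O(2,2)–X(3,2)≠ O(2,3)–O(2,4)= O(2,3)–O(3,3)= O(2,4)–X(3,4)≠  → 3/6 unlike.
Row 3: X(3,0)–X(3,1)= X(3,1)–X(3,2)= X(3,1)–X(4,1)= X(3,2)–O(3,3)≠ X(3,2)–X(4,2)= O(3,3)–X(3,4)≠ O(3,3)–X(4,3)≠  → 3/7 unlike.
Row 4: X(4,1)–X(4,2)= X(4,2)–X(4,3)= X(4,3)–O(5,3)≠  → 1/3 unlike.
Row 5: O(5,3)–O(6,3)=  → 0/1 unlike.
Row 6: X(6,1)–O(6,2)≠ O(6,2)–O(6,3)=  → 1/2 unlike.
Total adjacent occupied pairs: 26; unlike-type pairs: 11.

11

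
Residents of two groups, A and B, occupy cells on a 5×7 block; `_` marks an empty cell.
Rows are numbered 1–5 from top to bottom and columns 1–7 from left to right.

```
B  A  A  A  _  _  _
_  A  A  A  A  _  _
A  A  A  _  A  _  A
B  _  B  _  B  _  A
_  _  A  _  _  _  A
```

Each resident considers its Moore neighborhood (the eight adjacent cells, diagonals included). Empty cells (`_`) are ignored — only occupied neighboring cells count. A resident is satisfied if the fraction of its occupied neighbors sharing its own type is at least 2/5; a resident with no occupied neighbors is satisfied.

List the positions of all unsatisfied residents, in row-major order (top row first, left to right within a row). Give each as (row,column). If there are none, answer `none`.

(1,1)B 0/2 not
(1,2)A 3/4 satisfied
(1,3)A 5/5 satisfied
(1,4)A 4/4 satisfied
(2,2)A 6/7 satisfied
(2,3)A 7/7 satisfied
(2,4)A 6/6 satisfied
(2,5)A 3/3 satisfied
(3,1)A 2/3 satisfied
(3,2)A 4/6 satisfied
(3,3)A 4/5 satisfied
(3,5)A 2/3 satisfied
(3,7)A 1/1 satisfied
(4,1)B 0/2 not
(4,3)B 0/3 not
(4,5)B 0/1 not
(4,7)A 2/2 satisfied
(5,3)A 0/1 not
(5,7)A 1/1 satisfied

(1,1), (4,1), (4,3), (4,5), (5,3)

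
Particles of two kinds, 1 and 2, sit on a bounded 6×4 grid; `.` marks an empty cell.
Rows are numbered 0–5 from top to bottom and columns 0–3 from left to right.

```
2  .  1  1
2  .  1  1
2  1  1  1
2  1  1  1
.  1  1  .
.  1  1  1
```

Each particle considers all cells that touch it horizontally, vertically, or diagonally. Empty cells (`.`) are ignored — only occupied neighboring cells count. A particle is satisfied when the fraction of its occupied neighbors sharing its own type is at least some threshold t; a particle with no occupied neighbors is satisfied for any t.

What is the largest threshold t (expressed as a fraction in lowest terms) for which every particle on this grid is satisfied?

1/4

(0,0)2 1/1
(0,2)1 3/3
(0,3)1 3/3
(1,0)2 2/3
(1,2)1 6/6
(1,3)1 5/5
(2,0)2 2/4
(2,1)1 4/7
(2,2)1 7/7
(2,3)1 5/5
(3,0)2 1/4
(3,1)1 5/7
(3,2)1 7/7
(3,3)1 4/4
(4,1)1 5/6
(4,2)1 7/7
(5,1)1 3/3
(5,2)1 4/4
(5,3)1 2/2
The smallest same-type fraction is 1/4 at (3,0), which reduces to 1/4. Any threshold above that leaves this particle unsatisfied.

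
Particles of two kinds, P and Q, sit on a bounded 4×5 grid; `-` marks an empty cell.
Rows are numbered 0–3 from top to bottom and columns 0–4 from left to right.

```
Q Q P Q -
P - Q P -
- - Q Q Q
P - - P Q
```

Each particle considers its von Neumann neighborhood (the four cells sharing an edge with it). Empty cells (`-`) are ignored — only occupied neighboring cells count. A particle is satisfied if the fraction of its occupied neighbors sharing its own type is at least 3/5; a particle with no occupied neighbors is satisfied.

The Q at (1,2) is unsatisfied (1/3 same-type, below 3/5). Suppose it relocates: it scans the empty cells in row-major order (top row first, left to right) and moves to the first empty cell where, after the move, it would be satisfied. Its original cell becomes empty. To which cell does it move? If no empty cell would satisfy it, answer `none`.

Vacating (1,2). Empty cells in order:
  (0,4): 1/1 same-type → satisfied — stop here.

(0,4)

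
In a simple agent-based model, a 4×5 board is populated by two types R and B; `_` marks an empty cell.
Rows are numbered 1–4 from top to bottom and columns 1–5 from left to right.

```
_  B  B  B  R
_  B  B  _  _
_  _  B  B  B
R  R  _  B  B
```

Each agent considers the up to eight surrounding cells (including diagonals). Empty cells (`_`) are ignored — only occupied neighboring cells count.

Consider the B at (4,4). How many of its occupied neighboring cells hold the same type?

4

Occupied neighbors of (4,4): (3,3)=B, (3,4)=B, (3,5)=B, (4,5)=B.
Same type (B): 4 of 4.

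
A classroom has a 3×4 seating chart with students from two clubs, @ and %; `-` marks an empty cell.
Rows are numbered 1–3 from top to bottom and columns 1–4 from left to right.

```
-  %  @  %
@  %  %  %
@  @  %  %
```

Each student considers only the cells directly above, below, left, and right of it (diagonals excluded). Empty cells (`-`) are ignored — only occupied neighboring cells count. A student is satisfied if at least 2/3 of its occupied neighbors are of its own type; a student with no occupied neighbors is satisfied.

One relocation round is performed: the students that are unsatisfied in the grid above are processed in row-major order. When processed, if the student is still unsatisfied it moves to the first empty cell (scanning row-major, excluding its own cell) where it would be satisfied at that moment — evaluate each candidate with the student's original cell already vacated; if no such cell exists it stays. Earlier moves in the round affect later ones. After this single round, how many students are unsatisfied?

Initially unsatisfied (in order): (1,2), (1,3), (1,4), (2,1), (2,2), (3,2).
  (1,2): no empty cell satisfies it; stays.
  (1,3): no empty cell satisfies it; stays.
  (1,4): no empty cell satisfies it; stays.
  (2,1): no empty cell satisfies it; stays.
  (2,2): no empty cell satisfies it; stays.
  (3,2): no empty cell satisfies it; stays.
Resulting grid:
- % @ %
@ % % %
@ @ % %
Unsatisfied now: (1,2), (1,3), (1,4), (2,1), (2,2), (3,2).

6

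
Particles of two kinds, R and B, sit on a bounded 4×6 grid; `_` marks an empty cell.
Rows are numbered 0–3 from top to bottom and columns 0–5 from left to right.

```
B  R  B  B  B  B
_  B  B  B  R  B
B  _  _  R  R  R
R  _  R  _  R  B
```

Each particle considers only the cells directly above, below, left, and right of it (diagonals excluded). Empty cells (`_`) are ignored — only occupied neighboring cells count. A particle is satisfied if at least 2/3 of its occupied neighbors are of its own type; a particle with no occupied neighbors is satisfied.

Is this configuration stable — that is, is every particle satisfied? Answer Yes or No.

No

(0,0)B 0/1 not
(0,1)R 0/3 not
(0,2)B 2/3 satisfied
(0,3)B 3/3 satisfied
(0,4)B 2/3 satisfied
(0,5)B 2/2 satisfied
(1,1)B 1/2 not
(1,2)B 3/3 satisfied
(1,3)B 2/4 not
(1,4)R 1/4 not
(1,5)B 1/3 not
(2,0)B 0/1 not
(2,3)R 1/2 not
(2,4)R 4/4 satisfied
(2,5)R 1/3 not
(3,0)R 0/1 not
(3,2)R 0/0 satisfied
(3,4)R 1/2 not
(3,5)B 0/2 not
For instance (0,0) has only 0/1 same-type neighbors, below 2/3.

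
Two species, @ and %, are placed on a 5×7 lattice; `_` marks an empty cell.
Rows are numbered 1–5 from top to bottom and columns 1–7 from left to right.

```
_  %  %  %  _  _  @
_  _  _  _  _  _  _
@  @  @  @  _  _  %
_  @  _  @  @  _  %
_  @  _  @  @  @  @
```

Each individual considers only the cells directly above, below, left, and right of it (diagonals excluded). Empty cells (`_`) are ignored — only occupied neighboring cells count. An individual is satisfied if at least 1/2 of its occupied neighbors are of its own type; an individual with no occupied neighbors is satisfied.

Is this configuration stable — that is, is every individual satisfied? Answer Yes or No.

(1,2)% 1/1 satisfied
(1,3)% 2/2 satisfied
(1,4)% 1/1 satisfied
(1,7)@ 0/0 satisfied
(3,1)@ 1/1 satisfied
(3,2)@ 3/3 satisfied
(3,3)@ 2/2 satisfied
(3,4)@ 2/2 satisfied
(3,7)% 1/1 satisfied
(4,2)@ 2/2 satisfied
(4,4)@ 3/3 satisfied
(4,5)@ 2/2 satisfied
(4,7)% 1/2 satisfied
(5,2)@ 1/1 satisfied
(5,4)@ 2/2 satisfied
(5,5)@ 3/3 satisfied
(5,6)@ 2/2 satisfied
(5,7)@ 1/2 satisfied
All meet the threshold, so the configuration is stable.

Yes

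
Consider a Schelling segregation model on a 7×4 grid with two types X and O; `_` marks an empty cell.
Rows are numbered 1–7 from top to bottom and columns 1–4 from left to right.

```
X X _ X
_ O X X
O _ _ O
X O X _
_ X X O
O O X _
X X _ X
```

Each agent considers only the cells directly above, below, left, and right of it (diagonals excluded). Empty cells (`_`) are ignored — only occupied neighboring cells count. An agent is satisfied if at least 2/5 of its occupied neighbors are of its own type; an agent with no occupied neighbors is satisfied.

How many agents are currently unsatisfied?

8

(1,1)X 1/1 satisfied
(1,2)X 1/2 satisfied
(1,4)X 1/1 satisfied
(2,2)O 0/2 not
(2,3)X 1/2 satisfied
(2,4)X 2/3 satisfied
(3,1)O 0/1 not
(3,4)O 0/1 not
(4,1)X 0/2 not
(4,2)O 0/3 not
(4,3)X 1/2 satisfied
(5,2)X 1/3 not
(5,3)X 3/4 satisfied
(5,4)O 0/1 not
(6,1)O 1/2 satisfied
(6,2)O 1/4 not
(6,3)X 1/2 satisfied
(7,1)X 1/2 satisfied
(7,2)X 1/2 satisfied
(7,4)X 0/0 satisfied
Unsatisfied: (2,2), (3,1), (3,4), (4,1), (4,2), (5,2), (5,4), (6,2) — 8 in total.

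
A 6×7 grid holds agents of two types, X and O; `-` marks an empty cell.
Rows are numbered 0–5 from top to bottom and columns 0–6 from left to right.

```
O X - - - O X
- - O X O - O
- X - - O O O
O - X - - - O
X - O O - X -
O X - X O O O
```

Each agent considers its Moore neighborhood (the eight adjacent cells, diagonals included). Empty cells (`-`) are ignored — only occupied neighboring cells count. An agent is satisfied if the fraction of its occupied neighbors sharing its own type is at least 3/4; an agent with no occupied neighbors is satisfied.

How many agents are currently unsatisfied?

(0,0)O 0/1 ✗
(0,1)X 0/2 ✗
(0,5)O 2/3 ✗
(0,6)X 0/2 ✗
(1,2)O 0/3 ✗
(1,3)X 0/3 ✗
(1,4)O 3/4 ✓
(1,6)O 3/4 ✓
(2,1)X 1/3 ✗
(2,4)O 2/3 ✗
(2,5)O 5/5 ✓
(2,6)O 3/3 ✓
(3,0)O 0/2 ✗
(3,2)X 1/3 ✗
(3,6)O 2/3 ✗
(4,0)X 1/3 ✗
(4,2)O 1/4 ✗
(4,3)O 2/4 ✗
(4,5)X 0/4 ✗
(5,0)O 0/2 ✗
(5,1)X 1/3 ✗
(5,3)X 0/3 ✗
(5,4)O 2/4 ✗
(5,5)O 2/3 ✗
(5,6)O 1/2 ✗
Unsatisfied: (0,0), (0,1), (0,5), (0,6), (1,2), (1,3), (2,1), (2,4), (3,0), (3,2), (3,6), (4,0), (4,2), (4,3), (4,5), (5,0), (5,1), (5,3), (5,4), (5,5), (5,6) — 21 in total.

21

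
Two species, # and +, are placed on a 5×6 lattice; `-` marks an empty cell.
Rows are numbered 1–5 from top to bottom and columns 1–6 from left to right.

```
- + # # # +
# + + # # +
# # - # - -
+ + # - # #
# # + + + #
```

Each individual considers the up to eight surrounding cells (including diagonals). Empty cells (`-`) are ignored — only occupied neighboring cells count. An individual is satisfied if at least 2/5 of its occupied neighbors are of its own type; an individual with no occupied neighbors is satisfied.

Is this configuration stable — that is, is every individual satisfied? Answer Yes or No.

No

Row 1: (1,2)+ 2/4 ✓ · (1,3)# 2/5 ✓ · (1,4)# 4/5 ✓ · (1,5)# 3/5 ✓ · (1,6)+ 1/3 ✗
Row 2: (2,1)# 2/4 ✓ · (2,2)+ 2/6 ✗ · (2,3)+ 2/7 ✗ · (2,4)# 5/6 ✓ · (2,5)# 4/6 ✓ · (2,6)+ 1/3 ✗
Row 3: (3,1)# 2/5 ✓ · (3,2)# 3/7 ✓ · (3,4)# 4/5 ✓
Row 4: (4,1)+ 1/5 ✗ · (4,2)+ 2/7 ✗ · (4,3)# 3/6 ✓ · (4,5)# 3/5 ✓ · (4,6)# 2/3 ✓
Row 5: (5,1)# 1/3 ✗ · (5,2)# 2/5 ✓ · (5,3)+ 2/4 ✓ · (5,4)+ 2/4 ✓ · (5,5)+ 1/4 ✗ · (5,6)# 2/3 ✓
For instance (1,6) has only 1/3 same-type neighbors, below 2/5.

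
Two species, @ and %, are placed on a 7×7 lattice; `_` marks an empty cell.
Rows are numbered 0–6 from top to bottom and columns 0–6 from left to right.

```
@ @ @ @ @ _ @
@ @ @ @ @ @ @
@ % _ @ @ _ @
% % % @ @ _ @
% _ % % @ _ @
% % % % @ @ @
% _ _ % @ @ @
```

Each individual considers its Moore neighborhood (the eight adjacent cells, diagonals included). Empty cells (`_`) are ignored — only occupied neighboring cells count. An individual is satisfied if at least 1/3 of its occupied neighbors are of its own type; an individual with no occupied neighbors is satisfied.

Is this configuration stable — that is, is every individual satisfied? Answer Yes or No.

Yes

Row 0: (0,0)@ 3/3 ok · (0,1)@ 5/5 ok · (0,2)@ 5/5 ok · (0,3)@ 5/5 ok · (0,4)@ 4/4 ok · (0,6)@ 2/2 ok
Row 1: (1,0)@ 4/5 ok · (1,1)@ 6/7 ok · (1,2)@ 6/7 ok · (1,3)@ 7/7 ok · (1,4)@ 6/6 ok · (1,5)@ 6/6 ok · (1,6)@ 3/3 ok
Row 2: (2,0)@ 2/5 ok · (2,1)% 3/7 ok · (2,3)@ 6/7 ok · (2,4)@ 6/6 ok · (2,6)@ 3/3 ok
Row 3: (3,0)% 3/4 ok · (3,1)% 5/6 ok · (3,2)% 4/6 ok · (3,3)@ 4/7 ok · (3,4)@ 4/5 ok · (3,6)@ 2/2 ok
Row 4: (4,0)% 4/4 ok · (4,2)% 6/7 ok · (4,3)% 4/8 ok · (4,4)@ 4/6 ok · (4,6)@ 3/3 ok
Row 5: (5,0)% 3/3 ok · (5,1)% 5/5 ok · (5,2)% 5/5 ok · (5,3)% 4/7 ok · (5,4)@ 4/7 ok · (5,5)@ 7/7 ok · (5,6)@ 4/4 ok
Row 6: (6,0)% 2/2 ok · (6,3)% 2/4 ok · (6,4)@ 3/5 ok · (6,5)@ 5/5 ok · (6,6)@ 3/3 ok
All meet the threshold, so the configuration is stable.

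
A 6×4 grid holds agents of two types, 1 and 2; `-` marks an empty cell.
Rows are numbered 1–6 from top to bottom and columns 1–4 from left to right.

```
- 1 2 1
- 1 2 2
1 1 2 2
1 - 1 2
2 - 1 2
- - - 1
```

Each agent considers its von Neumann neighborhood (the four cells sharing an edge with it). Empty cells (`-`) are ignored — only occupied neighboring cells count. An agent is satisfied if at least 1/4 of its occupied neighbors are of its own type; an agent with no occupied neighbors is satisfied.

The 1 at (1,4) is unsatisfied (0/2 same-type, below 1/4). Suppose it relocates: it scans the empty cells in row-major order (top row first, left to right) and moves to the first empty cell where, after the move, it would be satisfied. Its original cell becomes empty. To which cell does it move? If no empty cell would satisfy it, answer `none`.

(1,1)

Vacating (1,4). Empty cells in order:
  (1,1): 1/1 same-type → satisfied — stop here.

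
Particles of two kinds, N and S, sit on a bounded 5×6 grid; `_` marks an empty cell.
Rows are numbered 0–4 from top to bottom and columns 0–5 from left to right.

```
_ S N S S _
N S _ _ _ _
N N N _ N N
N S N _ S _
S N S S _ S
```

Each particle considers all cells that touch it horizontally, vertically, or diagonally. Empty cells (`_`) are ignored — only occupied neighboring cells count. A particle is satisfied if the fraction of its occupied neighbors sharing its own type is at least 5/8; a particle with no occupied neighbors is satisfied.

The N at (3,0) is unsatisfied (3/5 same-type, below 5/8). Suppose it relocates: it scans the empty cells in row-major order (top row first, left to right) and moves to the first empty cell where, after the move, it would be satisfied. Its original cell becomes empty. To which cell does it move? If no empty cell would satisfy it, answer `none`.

(1,5)

Vacating (3,0). Empty cells in order:
  (0,0): 1/3 same-type → still unsatisfied.
  (0,5): 0/1 same-type → still unsatisfied.
  (1,2): 3/6 same-type → still unsatisfied.
  (1,3): 3/5 same-type → still unsatisfied.
  (1,4): 2/4 same-type → still unsatisfied.
  (1,5): 2/3 same-type → satisfied — stop here.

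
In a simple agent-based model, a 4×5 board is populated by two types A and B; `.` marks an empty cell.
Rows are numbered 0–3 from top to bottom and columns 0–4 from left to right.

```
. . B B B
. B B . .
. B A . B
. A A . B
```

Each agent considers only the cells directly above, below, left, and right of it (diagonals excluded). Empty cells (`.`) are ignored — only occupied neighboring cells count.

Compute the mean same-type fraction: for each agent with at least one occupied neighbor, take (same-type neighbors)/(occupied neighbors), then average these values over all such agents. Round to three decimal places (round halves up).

0.803

Row 0: (0,2)B 2/2 · (0,3)B 2/2 · (0,4)B 1/1
Row 1: (1,1)B 2/2 · (1,2)B 2/3
Row 2: (2,1)B 1/3 · (2,2)A 1/3 · (2,4)B 1/1
Row 3: (3,1)A 1/2 · (3,2)A 2/2 · (3,4)B 1/1
Sum over 11 agents: 2/2 + 2/2 + 1/1 + 2/2 + 2/3 + 1/3 + 1/3 + 1/1 + 1/2 + 2/2 + 1/1 = 53/6; mean = 53/6 ÷ 11 = 53/66 = 0.803030… → 0.803.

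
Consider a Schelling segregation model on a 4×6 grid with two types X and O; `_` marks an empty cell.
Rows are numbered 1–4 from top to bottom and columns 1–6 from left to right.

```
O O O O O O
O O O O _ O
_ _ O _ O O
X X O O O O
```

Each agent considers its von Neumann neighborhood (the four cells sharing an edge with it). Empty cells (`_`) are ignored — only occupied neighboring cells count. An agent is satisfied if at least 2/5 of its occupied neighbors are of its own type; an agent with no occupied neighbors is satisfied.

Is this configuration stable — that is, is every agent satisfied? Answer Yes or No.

Row 1: (1,1)O 2/2 satisfied · (1,2)O 3/3 satisfied · (1,3)O 3/3 satisfied · (1,4)O 3/3 satisfied · (1,5)O 2/2 satisfied · (1,6)O 2/2 satisfied
Row 2: (2,1)O 2/2 satisfied · (2,2)O 3/3 satisfied · (2,3)O 4/4 satisfied · (2,4)O 2/2 satisfied · (2,6)O 2/2 satisfied
Row 3: (3,3)O 2/2 satisfied · (3,5)O 2/2 satisfied · (3,6)O 3/3 satisfied
Row 4: (4,1)X 1/1 satisfied · (4,2)X 1/2 satisfied · (4,3)O 2/3 satisfied · (4,4)O 2/2 satisfied · (4,5)O 3/3 satisfied · (4,6)O 2/2 satisfied
All meet the threshold, so the configuration is stable.

Yes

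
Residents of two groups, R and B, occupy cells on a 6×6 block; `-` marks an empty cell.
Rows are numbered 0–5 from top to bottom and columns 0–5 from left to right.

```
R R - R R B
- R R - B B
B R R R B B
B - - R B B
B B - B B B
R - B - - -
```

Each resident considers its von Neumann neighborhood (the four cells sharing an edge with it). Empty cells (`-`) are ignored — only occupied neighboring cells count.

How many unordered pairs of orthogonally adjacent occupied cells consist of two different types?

7

Scan each occupied cell's neighbors to the right and below so each pair is counted once.
Row 0: R(0,0)–R(0,1)= R(0,1)–R(1,1)= R(0,3)–R(0,4)= R(0,4)–B(0,5)≠ R(0,4)–B(1,4)≠ B(0,5)–B(1,5)=  → 2/6 unlike.
Row 1: R(1,1)–R(1,2)= R(1,1)–R(2,1)= R(1,2)–R(2,2)= B(1,4)–B(1,5)= B(1,4)–B(2,4)= B(1,5)–B(2,5)=  → 0/6 unlike.
Row 2: B(2,0)–R(2,1)≠ B(2,0)–B(3,0)= R(2,1)–R(2,2)= R(2,2)–R(2,3)= R(2,3)–B(2,4)≠ R(2,3)–R(3,3)= B(2,4)–B(2,5)= B(2,4)–B(3,4)= B(2,5)–B(3,5)=  → 2/9 unlike.
Row 3: B(3,0)–B(4,0)= R(3,3)–B(3,4)≠ R(3,3)–B(4,3)≠ B(3,4)–B(3,5)= B(3,4)–B(4,4)= B(3,5)–B(4,5)=  → 2/6 unlike.
Row 4: B(4,0)–B(4,1)= B(4,0)–R(5,0)≠ B(4,3)–B(4,4)= B(4,4)–B(4,5)=  → 1/4 unlike.
Total adjacent occupied pairs: 31; unlike-type pairs: 7.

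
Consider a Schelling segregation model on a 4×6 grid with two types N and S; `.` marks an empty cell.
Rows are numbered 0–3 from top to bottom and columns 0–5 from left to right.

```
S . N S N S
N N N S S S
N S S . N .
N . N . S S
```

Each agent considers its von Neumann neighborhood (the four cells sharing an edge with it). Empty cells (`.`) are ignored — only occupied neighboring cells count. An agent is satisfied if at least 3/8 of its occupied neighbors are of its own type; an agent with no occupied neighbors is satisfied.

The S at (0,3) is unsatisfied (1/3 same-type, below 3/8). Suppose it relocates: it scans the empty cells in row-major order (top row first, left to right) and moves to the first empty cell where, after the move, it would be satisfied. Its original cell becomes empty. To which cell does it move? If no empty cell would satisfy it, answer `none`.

(2,3)

Vacating (0,3). Empty cells in order:
  (0,1): 1/3 same-type → still unsatisfied.
  (2,3): 2/3 same-type → satisfied — stop here.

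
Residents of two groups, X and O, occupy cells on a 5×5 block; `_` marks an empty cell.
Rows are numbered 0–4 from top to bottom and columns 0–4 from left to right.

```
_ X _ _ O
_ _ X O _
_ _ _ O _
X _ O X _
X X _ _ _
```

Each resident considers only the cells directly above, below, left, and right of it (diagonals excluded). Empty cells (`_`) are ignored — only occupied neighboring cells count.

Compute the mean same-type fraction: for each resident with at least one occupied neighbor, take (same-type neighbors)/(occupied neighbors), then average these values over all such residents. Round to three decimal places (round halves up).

(0,1)X — no occupied neighbors
(0,4)O — no occupied neighbors
(1,2)X 0/1
(1,3)O 1/2
(2,3)O 1/2
(3,0)X 1/1
(3,2)O 0/1
(3,3)X 0/2
(4,0)X 2/2
(4,1)X 1/1
Sum over 8 residents: 0/1 + 1/2 + 1/2 + 1/1 + 0/1 + 0/2 + 2/2 + 1/1 = 4; mean = 4 ÷ 8 = 1/2 = 0.5 → 0.500.

0.500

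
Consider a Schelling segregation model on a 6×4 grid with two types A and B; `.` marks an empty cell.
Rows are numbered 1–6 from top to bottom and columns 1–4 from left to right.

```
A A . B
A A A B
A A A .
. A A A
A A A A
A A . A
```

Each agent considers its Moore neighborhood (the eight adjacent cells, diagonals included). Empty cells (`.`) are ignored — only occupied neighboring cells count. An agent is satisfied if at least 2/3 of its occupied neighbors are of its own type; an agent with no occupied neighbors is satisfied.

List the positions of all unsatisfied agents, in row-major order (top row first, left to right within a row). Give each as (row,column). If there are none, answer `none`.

Row 1: (1,1)A 3/3 ok · (1,2)A 4/4 ok · (1,4)B 1/2 unhappy
Row 2: (2,1)A 5/5 ok · (2,2)A 7/7 ok · (2,3)A 4/6 ok · (2,4)B 1/3 unhappy
Row 3: (3,1)A 4/4 ok · (3,2)A 7/7 ok · (3,3)A 6/7 ok
Row 4: (4,2)A 7/7 ok · (4,3)A 7/7 ok · (4,4)A 4/4 ok
Row 5: (5,1)A 4/4 ok · (5,2)A 6/6 ok · (5,3)A 7/7 ok · (5,4)A 4/4 ok
Row 6: (6,1)A 3/3 ok · (6,2)A 4/4 ok · (6,4)A 2/2 ok

(1,4), (2,4)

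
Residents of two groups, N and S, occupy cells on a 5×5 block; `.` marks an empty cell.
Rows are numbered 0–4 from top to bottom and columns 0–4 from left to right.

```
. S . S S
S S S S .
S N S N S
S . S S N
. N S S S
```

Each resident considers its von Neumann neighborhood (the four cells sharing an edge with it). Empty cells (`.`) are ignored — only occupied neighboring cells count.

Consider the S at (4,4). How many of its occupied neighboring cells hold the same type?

Occupied neighbors of (4,4): (3,4)=N, (4,3)=S.
Same type (S): 1 of 2.

1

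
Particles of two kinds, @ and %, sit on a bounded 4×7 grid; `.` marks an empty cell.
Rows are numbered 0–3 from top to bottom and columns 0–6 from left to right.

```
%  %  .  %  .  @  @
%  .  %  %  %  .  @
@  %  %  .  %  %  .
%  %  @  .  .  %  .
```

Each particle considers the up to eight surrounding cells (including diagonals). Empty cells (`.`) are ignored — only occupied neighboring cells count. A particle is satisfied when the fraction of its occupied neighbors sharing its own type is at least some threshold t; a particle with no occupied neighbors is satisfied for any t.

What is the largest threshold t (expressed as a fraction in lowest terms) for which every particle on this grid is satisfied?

0/1

Row 0: (0,0)% 2/2 · (0,1)% 3/3 · (0,3)% 3/3 · (0,5)@ 2/3 · (0,6)@ 2/2
Row 1: (1,0)% 3/4 · (1,2)% 5/5 · (1,3)% 5/5 · (1,4)% 4/5 · (1,6)@ 2/3
Row 2: (2,0)@ 0/4 · (2,1)% 5/7 · (2,2)% 4/5 · (2,4)% 4/4 · (2,5)% 3/4
Row 3: (3,0)% 2/3 · (3,1)% 3/5 · (3,2)@ 0/3 · (3,5)% 2/2
The smallest same-type fraction is 0/4 at (2,0), which reduces to 0/1. Any threshold above that leaves this particle unsatisfied.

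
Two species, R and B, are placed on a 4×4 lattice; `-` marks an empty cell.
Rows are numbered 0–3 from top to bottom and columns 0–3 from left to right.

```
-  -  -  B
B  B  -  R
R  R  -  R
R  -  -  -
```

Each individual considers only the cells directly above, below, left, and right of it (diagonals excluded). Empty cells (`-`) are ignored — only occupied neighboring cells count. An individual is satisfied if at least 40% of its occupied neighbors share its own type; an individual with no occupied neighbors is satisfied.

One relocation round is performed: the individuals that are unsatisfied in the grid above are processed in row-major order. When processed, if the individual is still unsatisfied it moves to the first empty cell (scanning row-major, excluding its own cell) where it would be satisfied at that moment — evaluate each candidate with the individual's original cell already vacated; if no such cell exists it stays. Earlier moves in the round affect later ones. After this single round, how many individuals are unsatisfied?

Initially unsatisfied (in order): (0,3).
  (0,3) → (0,0).
Resulting grid:
B - - -
B B - R
R R - R
R - - -
All satisfied now.

0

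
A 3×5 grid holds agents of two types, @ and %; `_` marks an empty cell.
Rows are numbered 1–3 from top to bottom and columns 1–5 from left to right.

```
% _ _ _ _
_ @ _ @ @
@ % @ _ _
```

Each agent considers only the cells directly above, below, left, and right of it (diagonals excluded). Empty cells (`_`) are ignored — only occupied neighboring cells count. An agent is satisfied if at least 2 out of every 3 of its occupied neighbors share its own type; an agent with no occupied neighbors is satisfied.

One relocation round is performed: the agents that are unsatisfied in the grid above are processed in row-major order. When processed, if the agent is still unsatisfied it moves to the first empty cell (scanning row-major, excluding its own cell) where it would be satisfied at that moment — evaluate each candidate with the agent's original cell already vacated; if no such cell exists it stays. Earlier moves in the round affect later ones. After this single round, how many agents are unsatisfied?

Initially unsatisfied (in order): (2,2), (3,1), (3,2), (3,3).
  (2,2) → (1,3).
  (3,1) → (1,4).
  (3,2) → (2,1).
  (3,3): now satisfied by earlier moves; stays.
Resulting grid:
% _ @ @ _
% _ _ @ @
_ _ @ _ _
All satisfied now.

0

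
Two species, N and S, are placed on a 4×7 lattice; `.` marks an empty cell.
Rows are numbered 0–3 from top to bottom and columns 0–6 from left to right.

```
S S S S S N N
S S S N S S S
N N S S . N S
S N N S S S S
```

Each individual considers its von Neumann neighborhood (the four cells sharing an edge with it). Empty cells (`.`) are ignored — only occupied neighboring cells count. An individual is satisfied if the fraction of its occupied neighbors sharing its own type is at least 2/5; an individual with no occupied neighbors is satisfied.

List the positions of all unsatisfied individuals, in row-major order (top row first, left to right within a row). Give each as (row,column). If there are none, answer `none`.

(0,5), (1,3), (2,0), (2,5), (3,0), (3,2)

Row 0: (0,0)S 2/2 ✓ · (0,1)S 3/3 ✓ · (0,2)S 3/3 ✓ · (0,3)S 2/3 ✓ · (0,4)S 2/3 ✓ · (0,5)N 1/3 ✗ · (0,6)N 1/2 ✓
Row 1: (1,0)S 2/3 ✓ · (1,1)S 3/4 ✓ · (1,2)S 3/4 ✓ · (1,3)N 0/4 ✗ · (1,4)S 2/3 ✓ · (1,5)S 2/4 ✓ · (1,6)S 2/3 ✓
Row 2: (2,0)N 1/3 ✗ · (2,1)N 2/4 ✓ · (2,2)S 2/4 ✓ · (2,3)S 2/3 ✓ · (2,5)N 0/3 ✗ · (2,6)S 2/3 ✓
Row 3: (3,0)S 0/2 ✗ · (3,1)N 2/3 ✓ · (3,2)N 1/3 ✗ · (3,3)S 2/3 ✓ · (3,4)S 2/2 ✓ · (3,5)S 2/3 ✓ · (3,6)S 2/2 ✓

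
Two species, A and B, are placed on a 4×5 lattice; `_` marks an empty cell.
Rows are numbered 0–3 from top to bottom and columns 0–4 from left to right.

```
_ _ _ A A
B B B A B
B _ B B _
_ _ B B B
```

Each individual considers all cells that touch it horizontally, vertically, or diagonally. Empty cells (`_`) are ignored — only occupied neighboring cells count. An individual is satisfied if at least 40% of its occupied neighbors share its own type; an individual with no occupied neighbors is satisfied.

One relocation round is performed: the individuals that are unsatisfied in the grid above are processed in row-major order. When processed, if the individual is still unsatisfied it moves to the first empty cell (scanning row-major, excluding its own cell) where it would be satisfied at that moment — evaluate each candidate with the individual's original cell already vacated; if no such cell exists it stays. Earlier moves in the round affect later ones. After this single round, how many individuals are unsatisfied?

0

Initially unsatisfied (in order): (1,3), (1,4).
  (1,3): no empty cell satisfies it; stays.
  (1,4) → (0,0).
Resulting grid:
B _ _ A A
B B B A _
B _ B B _
_ _ B B B
All satisfied now.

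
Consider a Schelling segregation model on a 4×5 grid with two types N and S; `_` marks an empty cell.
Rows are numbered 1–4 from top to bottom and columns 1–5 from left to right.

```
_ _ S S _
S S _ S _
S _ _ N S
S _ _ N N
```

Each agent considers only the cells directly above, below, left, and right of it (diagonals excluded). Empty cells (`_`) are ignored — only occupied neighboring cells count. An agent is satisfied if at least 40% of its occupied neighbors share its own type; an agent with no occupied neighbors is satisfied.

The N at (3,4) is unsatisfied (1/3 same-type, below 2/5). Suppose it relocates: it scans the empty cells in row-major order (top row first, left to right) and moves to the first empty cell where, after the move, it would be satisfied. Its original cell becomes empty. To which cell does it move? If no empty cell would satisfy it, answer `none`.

Vacating (3,4). Empty cells in order:
  (1,1): 0/1 same-type → still unsatisfied.
  (1,2): 0/2 same-type → still unsatisfied.
  (1,5): 0/1 same-type → still unsatisfied.
  (2,3): 0/3 same-type → still unsatisfied.
  (2,5): 0/2 same-type → still unsatisfied.
  (3,2): 0/2 same-type → still unsatisfied.
  (3,3): 0/0 same-type → satisfied — stop here.

(3,3)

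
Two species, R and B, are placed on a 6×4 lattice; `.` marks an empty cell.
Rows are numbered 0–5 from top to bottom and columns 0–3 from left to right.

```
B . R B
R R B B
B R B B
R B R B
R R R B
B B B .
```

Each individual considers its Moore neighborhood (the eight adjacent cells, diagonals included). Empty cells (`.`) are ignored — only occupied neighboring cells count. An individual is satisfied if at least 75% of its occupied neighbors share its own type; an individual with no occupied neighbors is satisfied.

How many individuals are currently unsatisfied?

(0,0)B 0/2 unhappy
(0,2)R 1/4 unhappy
(0,3)B 2/3 unhappy
(1,0)R 2/4 unhappy
(1,1)R 3/7 unhappy
(1,2)B 4/7 unhappy
(1,3)B 4/5 ok
(2,0)B 1/5 unhappy
(2,1)R 4/8 unhappy
(2,2)B 5/8 unhappy
(2,3)B 4/5 ok
(3,0)R 3/5 unhappy
(3,1)B 2/8 unhappy
(3,2)R 3/8 unhappy
(3,3)B 3/5 unhappy
(4,0)R 2/5 unhappy
(4,1)R 4/8 unhappy
(4,2)R 2/7 unhappy
(4,3)B 2/4 unhappy
(5,0)B 1/3 unhappy
(5,1)B 2/5 unhappy
(5,2)B 2/4 unhappy
Unsatisfied: (0,0), (0,2), (0,3), (1,0), (1,1), (1,2), (2,0), (2,1), (2,2), (3,0), (3,1), (3,2), (3,3), (4,0), (4,1), (4,2), (4,3), (5,0), (5,1), (5,2) — 20 in total.

20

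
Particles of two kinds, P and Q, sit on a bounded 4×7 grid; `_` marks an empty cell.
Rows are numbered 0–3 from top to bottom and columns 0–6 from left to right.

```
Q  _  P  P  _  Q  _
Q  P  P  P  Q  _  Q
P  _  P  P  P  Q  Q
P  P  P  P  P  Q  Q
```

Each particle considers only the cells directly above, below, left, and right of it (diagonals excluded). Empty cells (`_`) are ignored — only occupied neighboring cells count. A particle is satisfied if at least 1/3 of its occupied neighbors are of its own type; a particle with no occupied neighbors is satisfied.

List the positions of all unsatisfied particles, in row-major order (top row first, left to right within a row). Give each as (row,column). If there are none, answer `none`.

(1,4)

(0,0)Q 1/1 satisfied
(0,2)P 2/2 satisfied
(0,3)P 2/2 satisfied
(0,5)Q 0/0 satisfied
(1,0)Q 1/3 satisfied
(1,1)P 1/2 satisfied
(1,2)P 4/4 satisfied
(1,3)P 3/4 satisfied
(1,4)Q 0/2 not
(1,6)Q 1/1 satisfied
(2,0)P 1/2 satisfied
(2,2)P 3/3 satisfied
(2,3)P 4/4 satisfied
(2,4)P 2/4 satisfied
(2,5)Q 2/3 satisfied
(2,6)Q 3/3 satisfied
(3,0)P 2/2 satisfied
(3,1)P 2/2 satisfied
(3,2)P 3/3 satisfied
(3,3)P 3/3 satisfied
(3,4)P 2/3 satisfied
(3,5)Q 2/3 satisfied
(3,6)Q 2/2 satisfied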